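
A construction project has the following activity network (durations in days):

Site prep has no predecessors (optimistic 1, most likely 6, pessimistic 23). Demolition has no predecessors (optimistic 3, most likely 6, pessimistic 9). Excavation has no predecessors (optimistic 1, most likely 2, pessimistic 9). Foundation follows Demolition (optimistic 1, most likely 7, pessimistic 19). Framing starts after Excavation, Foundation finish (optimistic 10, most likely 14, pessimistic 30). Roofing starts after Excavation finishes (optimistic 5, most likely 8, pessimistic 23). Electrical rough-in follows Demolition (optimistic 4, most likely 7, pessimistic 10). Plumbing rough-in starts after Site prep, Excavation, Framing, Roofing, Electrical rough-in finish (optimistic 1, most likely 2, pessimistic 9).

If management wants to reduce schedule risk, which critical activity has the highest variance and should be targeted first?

Framing

te_Site prep = (1 + 4·6 + 23)/6 = 48/6 = 8; σ²_Site prep = ((23−1)/6)² = 13.444
te_Demolition = (3 + 4·6 + 9)/6 = 36/6 = 6; σ²_Demolition = ((9−3)/6)² = 1.000
te_Excavation = (1 + 4·2 + 9)/6 = 18/6 = 3; σ²_Excavation = ((9−1)/6)² = 1.778
te_Foundation = (1 + 4·7 + 19)/6 = 48/6 = 8; σ²_Foundation = ((19−1)/6)² = 9.000
te_Framing = (10 + 4·14 + 30)/6 = 96/6 = 16; σ²_Framing = ((30−10)/6)² = 11.111
te_Roofing = (5 + 4·8 + 23)/6 = 60/6 = 10; σ²_Roofing = ((23−5)/6)² = 9.000
te_Electrical rough-in = (4 + 4·7 + 10)/6 = 42/6 = 7; σ²_Electrical rough-in = ((10−4)/6)² = 1.000
te_Plumbing rough-in = (1 + 4·2 + 9)/6 = 18/6 = 3; σ²_Plumbing rough-in = ((9−1)/6)² = 1.778

Forward pass:
ES_Site prep = 0; EF_Site prep = 8
ES_Demolition = 0; EF_Demolition = 6
ES_Excavation = 0; EF_Excavation = 3
ES_Foundation = 6; EF_Foundation = 6+8 = 14
ES_Framing = max(EF_Excavation=3, EF_Foundation=14) = 14; EF_Framing = 14+16 = 30
ES_Roofing = 3; EF_Roofing = 3+10 = 13
ES_Electrical rough-in = 6; EF_Electrical rough-in = 6+7 = 13
ES_Plumbing rough-in = max(EF_Site prep=8, EF_Excavation=3, EF_Framing=30, EF_Roofing=13, EF_Electrical rough-in=13) = 30; EF_Plumbing rough-in = 30+3 = 33
Expected project duration μ = 33 days. Critical path: Demolition → Foundation → Framing → Plumbing rough-in.

Variances on critical path: σ²_Demolition=1.000, σ²_Foundation=9.000, σ²_Framing=11.111, σ²_Plumbing rough-in=1.778.
Largest is σ²_Framing = 11.111.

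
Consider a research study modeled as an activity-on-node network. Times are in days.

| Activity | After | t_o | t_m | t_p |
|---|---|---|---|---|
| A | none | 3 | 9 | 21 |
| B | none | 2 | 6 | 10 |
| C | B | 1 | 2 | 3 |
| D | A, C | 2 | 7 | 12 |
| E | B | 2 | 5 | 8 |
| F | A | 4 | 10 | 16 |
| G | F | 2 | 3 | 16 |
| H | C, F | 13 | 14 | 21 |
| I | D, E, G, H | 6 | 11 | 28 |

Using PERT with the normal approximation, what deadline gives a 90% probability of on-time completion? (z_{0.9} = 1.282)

te_A = (3 + 4·9 + 21)/6 = 60/6 = 10; σ²_A = ((21−3)/6)² = 9.000
te_B = (2 + 4·6 + 10)/6 = 36/6 = 6; σ²_B = ((10−2)/6)² = 1.778
te_C = (1 + 4·2 + 3)/6 = 12/6 = 2; σ²_C = ((3−1)/6)² = 0.111
te_D = (2 + 4·7 + 12)/6 = 42/6 = 7; σ²_D = ((12−2)/6)² = 2.778
te_E = (2 + 4·5 + 8)/6 = 30/6 = 5; σ²_E = ((8−2)/6)² = 1.000
te_F = (4 + 4·10 + 16)/6 = 60/6 = 10; σ²_F = ((16−4)/6)² = 4.000
te_G = (2 + 4·3 + 16)/6 = 30/6 = 5; σ²_G = ((16−2)/6)² = 5.444
te_H = (13 + 4·14 + 21)/6 = 90/6 = 15; σ²_H = ((21−13)/6)² = 1.778
te_I = (6 + 4·11 + 28)/6 = 78/6 = 13; σ²_I = ((28−6)/6)² = 13.444

Forward pass:
ES_A = 0; EF_A = 10
ES_B = 0; EF_B = 6
ES_C = 6; EF_C = 6+2 = 8
ES_D = max(EF_A=10, EF_C=8) = 10; EF_D = 10+7 = 17
ES_E = 6; EF_E = 6+5 = 11
ES_F = 10; EF_F = 10+10 = 20
ES_G = 20; EF_G = 20+5 = 25
ES_H = max(EF_C=8, EF_F=20) = 20; EF_H = 20+15 = 35
ES_I = max(EF_D=17, EF_E=11, EF_G=25, EF_H=35) = 35; EF_I = 35+13 = 48
Expected project duration μ = 48 days. Critical path: A → F → H → I.

Variance along critical path = 9.000 + 4.000 + 1.778 + 13.444 = 28.222; σ = 5.312 days.
D = μ + z·σ = 48 + 1.282·5.312 = 54.8 days

54.8 days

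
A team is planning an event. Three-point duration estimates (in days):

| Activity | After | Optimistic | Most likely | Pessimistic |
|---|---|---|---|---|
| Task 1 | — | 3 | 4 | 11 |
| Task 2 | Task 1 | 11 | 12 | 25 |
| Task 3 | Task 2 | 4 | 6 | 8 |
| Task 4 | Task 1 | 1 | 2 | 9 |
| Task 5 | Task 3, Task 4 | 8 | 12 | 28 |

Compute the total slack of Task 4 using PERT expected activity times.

17 days

te_Task 1 = (3 + 4·4 + 11)/6 = 30/6 = 5
te_Task 2 = (11 + 4·12 + 25)/6 = 84/6 = 14
te_Task 3 = (4 + 4·6 + 8)/6 = 36/6 = 6
te_Task 4 = (1 + 4·2 + 9)/6 = 18/6 = 3
te_Task 5 = (8 + 4·12 + 28)/6 = 84/6 = 14

Forward pass:
ES_Task 1 = 0; EF_Task 1 = 5
ES_Task 2 = 5; EF_Task 2 = 5+14 = 19
ES_Task 3 = 19; EF_Task 3 = 19+6 = 25
ES_Task 4 = 5; EF_Task 4 = 5+3 = 8
ES_Task 5 = max(EF_Task 3=25, EF_Task 4=8) = 25; EF_Task 5 = 25+14 = 39
Expected project duration μ = 39 days. Critical path: Task 1 → Task 2 → Task 3 → Task 5.

Backward pass:
LF_Task 5 = 39; LS_Task 5 = 39−14 = 25
LF_Task 4 = LS_Task 5 = 25; LS_Task 4 = 25−3 = 22
LF_Task 3 = LS_Task 5 = 25; LS_Task 3 = 25−6 = 19
LF_Task 2 = LS_Task 3 = 19; LS_Task 2 = 19−14 = 5
LF_Task 1 = min(LS_Task 2=5, LS_Task 4=22) = 5; LS_Task 1 = 5−5 = 0
Slack_Task 4 = LS_Task 4 − ES_Task 4 = 22 − 5 = 17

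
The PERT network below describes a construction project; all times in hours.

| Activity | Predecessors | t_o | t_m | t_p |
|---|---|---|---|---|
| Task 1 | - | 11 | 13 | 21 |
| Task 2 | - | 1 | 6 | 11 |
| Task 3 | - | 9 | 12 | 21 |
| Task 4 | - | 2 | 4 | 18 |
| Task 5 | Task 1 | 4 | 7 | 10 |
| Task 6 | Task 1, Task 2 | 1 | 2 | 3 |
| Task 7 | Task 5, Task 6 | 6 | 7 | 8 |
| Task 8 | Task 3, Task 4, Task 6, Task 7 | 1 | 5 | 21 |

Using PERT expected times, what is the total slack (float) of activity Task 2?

13 hours

te_Task 1 = (11 + 4·13 + 21)/6 = 84/6 = 14
te_Task 2 = (1 + 4·6 + 11)/6 = 36/6 = 6
te_Task 3 = (9 + 4·12 + 21)/6 = 78/6 = 13
te_Task 4 = (2 + 4·4 + 18)/6 = 36/6 = 6
te_Task 5 = (4 + 4·7 + 10)/6 = 42/6 = 7
te_Task 6 = (1 + 4·2 + 3)/6 = 12/6 = 2
te_Task 7 = (6 + 4·7 + 8)/6 = 42/6 = 7
te_Task 8 = (1 + 4·5 + 21)/6 = 42/6 = 7

Forward pass:
ES_Task 1 = 0; EF_Task 1 = 14
ES_Task 2 = 0; EF_Task 2 = 6
ES_Task 3 = 0; EF_Task 3 = 13
ES_Task 4 = 0; EF_Task 4 = 6
ES_Task 5 = 14; EF_Task 5 = 14+7 = 21
ES_Task 6 = max(EF_Task 1=14, EF_Task 2=6) = 14; EF_Task 6 = 14+2 = 16
ES_Task 7 = max(EF_Task 5=21, EF_Task 6=16) = 21; EF_Task 7 = 21+7 = 28
ES_Task 8 = max(EF_Task 3=13, EF_Task 4=6, EF_Task 6=16, EF_Task 7=28) = 28; EF_Task 8 = 28+7 = 35
Expected project duration μ = 35 hours. Critical path: Task 1 → Task 5 → Task 7 → Task 8.

Backward pass:
LF_Task 8 = 35; LS_Task 8 = 35−7 = 28
LF_Task 7 = LS_Task 8 = 28; LS_Task 7 = 28−7 = 21
LF_Task 6 = min(LS_Task 7=21, LS_Task 8=28) = 21; LS_Task 6 = 21−2 = 19
LF_Task 5 = LS_Task 7 = 21; LS_Task 5 = 21−7 = 14
LF_Task 4 = LS_Task 8 = 28; LS_Task 4 = 28−6 = 22
LF_Task 3 = LS_Task 8 = 28; LS_Task 3 = 28−13 = 15
LF_Task 2 = LS_Task 6 = 19; LS_Task 2 = 19−6 = 13
LF_Task 1 = min(LS_Task 5=14, LS_Task 6=19) = 14; LS_Task 1 = 14−14 = 0
Slack_Task 2 = LS_Task 2 − ES_Task 2 = 13 − 0 = 13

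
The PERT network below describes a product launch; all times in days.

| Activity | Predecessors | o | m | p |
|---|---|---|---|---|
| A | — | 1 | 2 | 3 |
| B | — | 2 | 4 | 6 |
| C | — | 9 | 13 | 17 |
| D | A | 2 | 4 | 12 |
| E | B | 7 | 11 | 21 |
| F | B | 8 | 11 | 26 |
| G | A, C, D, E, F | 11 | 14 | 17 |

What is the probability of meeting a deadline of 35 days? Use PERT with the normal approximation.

0.892

te_A = (1 + 4·2 + 3)/6 = 12/6 = 2; σ²_A = ((3−1)/6)² = 0.111
te_B = (2 + 4·4 + 6)/6 = 24/6 = 4; σ²_B = ((6−2)/6)² = 0.444
te_C = (9 + 4·13 + 17)/6 = 78/6 = 13; σ²_C = ((17−9)/6)² = 1.778
te_D = (2 + 4·4 + 12)/6 = 30/6 = 5; σ²_D = ((12−2)/6)² = 2.778
te_E = (7 + 4·11 + 21)/6 = 72/6 = 12; σ²_E = ((21−7)/6)² = 5.444
te_F = (8 + 4·11 + 26)/6 = 78/6 = 13; σ²_F = ((26−8)/6)² = 9.000
te_G = (11 + 4·14 + 17)/6 = 84/6 = 14; σ²_G = ((17−11)/6)² = 1.000

Forward pass:
ES_A = 0; EF_A = 2
ES_B = 0; EF_B = 4
ES_C = 0; EF_C = 13
ES_D = 2; EF_D = 2+5 = 7
ES_E = 4; EF_E = 4+12 = 16
ES_F = 4; EF_F = 4+13 = 17
ES_G = max(EF_A=2, EF_C=13, EF_D=7, EF_E=16, EF_F=17) = 17; EF_G = 17+14 = 31
Expected project duration μ = 31 days. Critical path: B → F → G.

Variance along critical path = 0.444 + 9.000 + 1.000 = 10.444; σ = √10.444 = 3.232 days.
Z = (35 − 31) / 3.232 = 1.238
P(T ≤ 35) = Φ(1.238) ≈ 0.892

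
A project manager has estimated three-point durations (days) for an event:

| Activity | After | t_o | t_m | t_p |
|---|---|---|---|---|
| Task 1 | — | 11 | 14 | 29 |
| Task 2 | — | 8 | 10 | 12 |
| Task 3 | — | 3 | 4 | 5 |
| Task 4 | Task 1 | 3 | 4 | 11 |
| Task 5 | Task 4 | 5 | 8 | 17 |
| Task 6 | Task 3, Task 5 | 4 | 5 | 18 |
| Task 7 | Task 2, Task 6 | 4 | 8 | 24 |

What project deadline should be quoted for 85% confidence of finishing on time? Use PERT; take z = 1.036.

te_Task 1 = (11 + 4·14 + 29)/6 = 96/6 = 16; σ²_Task 1 = ((29−11)/6)² = 9.000
te_Task 2 = (8 + 4·10 + 12)/6 = 60/6 = 10; σ²_Task 2 = ((12−8)/6)² = 0.444
te_Task 3 = (3 + 4·4 + 5)/6 = 24/6 = 4; σ²_Task 3 = ((5−3)/6)² = 0.111
te_Task 4 = (3 + 4·4 + 11)/6 = 30/6 = 5; σ²_Task 4 = ((11−3)/6)² = 1.778
te_Task 5 = (5 + 4·8 + 17)/6 = 54/6 = 9; σ²_Task 5 = ((17−5)/6)² = 4.000
te_Task 6 = (4 + 4·5 + 18)/6 = 42/6 = 7; σ²_Task 6 = ((18−4)/6)² = 5.444
te_Task 7 = (4 + 4·8 + 24)/6 = 60/6 = 10; σ²_Task 7 = ((24−4)/6)² = 11.111

Forward pass:
ES_Task 1 = 0; EF_Task 1 = 16
ES_Task 2 = 0; EF_Task 2 = 10
ES_Task 3 = 0; EF_Task 3 = 4
ES_Task 4 = 16; EF_Task 4 = 16+5 = 21
ES_Task 5 = 21; EF_Task 5 = 21+9 = 30
ES_Task 6 = max(EF_Task 3=4, EF_Task 5=30) = 30; EF_Task 6 = 30+7 = 37
ES_Task 7 = max(EF_Task 2=10, EF_Task 6=37) = 37; EF_Task 7 = 37+10 = 47
Expected project duration μ = 47 days. Critical path: Task 1 → Task 4 → Task 5 → Task 6 → Task 7.

Variance along critical path = 9.000 + 1.778 + 4.000 + 5.444 + 11.111 = 31.333; σ = 5.598 days.
D = μ + z·σ = 47 + 1.036·5.598 = 52.8 days

52.8 days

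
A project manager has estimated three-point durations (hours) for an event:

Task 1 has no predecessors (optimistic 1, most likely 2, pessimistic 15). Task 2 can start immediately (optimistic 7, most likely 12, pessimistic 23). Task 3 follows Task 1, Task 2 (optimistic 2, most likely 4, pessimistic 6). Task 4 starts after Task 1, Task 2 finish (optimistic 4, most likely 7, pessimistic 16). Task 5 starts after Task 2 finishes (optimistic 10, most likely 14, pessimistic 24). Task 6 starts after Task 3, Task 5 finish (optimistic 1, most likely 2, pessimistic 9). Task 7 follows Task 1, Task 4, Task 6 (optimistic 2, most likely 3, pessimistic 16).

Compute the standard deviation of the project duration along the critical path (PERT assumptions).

te_Task 1 = (1 + 4·2 + 15)/6 = 24/6 = 4; σ²_Task 1 = ((15−1)/6)² = 5.444
te_Task 2 = (7 + 4·12 + 23)/6 = 78/6 = 13; σ²_Task 2 = ((23−7)/6)² = 7.111
te_Task 3 = (2 + 4·4 + 6)/6 = 24/6 = 4; σ²_Task 3 = ((6−2)/6)² = 0.444
te_Task 4 = (4 + 4·7 + 16)/6 = 48/6 = 8; σ²_Task 4 = ((16−4)/6)² = 4.000
te_Task 5 = (10 + 4·14 + 24)/6 = 90/6 = 15; σ²_Task 5 = ((24−10)/6)² = 5.444
te_Task 6 = (1 + 4·2 + 9)/6 = 18/6 = 3; σ²_Task 6 = ((9−1)/6)² = 1.778
te_Task 7 = (2 + 4·3 + 16)/6 = 30/6 = 5; σ²_Task 7 = ((16−2)/6)² = 5.444

Forward pass:
ES_Task 1 = 0; EF_Task 1 = 4
ES_Task 2 = 0; EF_Task 2 = 13
ES_Task 3 = max(EF_Task 1=4, EF_Task 2=13) = 13; EF_Task 3 = 13+4 = 17
ES_Task 4 = max(EF_Task 1=4, EF_Task 2=13) = 13; EF_Task 4 = 13+8 = 21
ES_Task 5 = 13; EF_Task 5 = 13+15 = 28
ES_Task 6 = max(EF_Task 3=17, EF_Task 5=28) = 28; EF_Task 6 = 28+3 = 31
ES_Task 7 = max(EF_Task 1=4, EF_Task 4=21, EF_Task 6=31) = 31; EF_Task 7 = 31+5 = 36
Expected project duration μ = 36 hours. Critical path: Task 2 → Task 5 → Task 6 → Task 7.

Variance along critical path = 7.111 + 5.444 + 1.778 + 5.444 = 19.778
σ = √19.778 = 4.447 hours

4.45 hours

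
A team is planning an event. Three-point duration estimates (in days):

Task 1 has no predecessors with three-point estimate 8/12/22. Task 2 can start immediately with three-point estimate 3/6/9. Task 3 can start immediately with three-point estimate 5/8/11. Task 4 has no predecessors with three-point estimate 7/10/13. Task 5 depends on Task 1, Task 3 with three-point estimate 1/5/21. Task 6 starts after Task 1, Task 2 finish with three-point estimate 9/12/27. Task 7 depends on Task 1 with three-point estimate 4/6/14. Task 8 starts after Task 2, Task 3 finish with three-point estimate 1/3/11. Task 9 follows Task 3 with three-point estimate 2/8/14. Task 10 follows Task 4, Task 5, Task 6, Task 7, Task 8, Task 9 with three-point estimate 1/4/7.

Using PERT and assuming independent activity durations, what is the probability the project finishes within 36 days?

0.898

te_Task 1 = (8 + 4·12 + 22)/6 = 78/6 = 13; σ²_Task 1 = ((22−8)/6)² = 5.444
te_Task 2 = (3 + 4·6 + 9)/6 = 36/6 = 6; σ²_Task 2 = ((9−3)/6)² = 1.000
te_Task 3 = (5 + 4·8 + 11)/6 = 48/6 = 8; σ²_Task 3 = ((11−5)/6)² = 1.000
te_Task 4 = (7 + 4·10 + 13)/6 = 60/6 = 10; σ²_Task 4 = ((13−7)/6)² = 1.000
te_Task 5 = (1 + 4·5 + 21)/6 = 42/6 = 7; σ²_Task 5 = ((21−1)/6)² = 11.111
te_Task 6 = (9 + 4·12 + 27)/6 = 84/6 = 14; σ²_Task 6 = ((27−9)/6)² = 9.000
te_Task 7 = (4 + 4·6 + 14)/6 = 42/6 = 7; σ²_Task 7 = ((14−4)/6)² = 2.778
te_Task 8 = (1 + 4·3 + 11)/6 = 24/6 = 4; σ²_Task 8 = ((11−1)/6)² = 2.778
te_Task 9 = (2 + 4·8 + 14)/6 = 48/6 = 8; σ²_Task 9 = ((14−2)/6)² = 4.000
te_Task 10 = (1 + 4·4 + 7)/6 = 24/6 = 4; σ²_Task 10 = ((7−1)/6)² = 1.000

Forward pass:
ES_Task 1 = 0; EF_Task 1 = 13
ES_Task 2 = 0; EF_Task 2 = 6
ES_Task 3 = 0; EF_Task 3 = 8
ES_Task 4 = 0; EF_Task 4 = 10
ES_Task 5 = max(EF_Task 1=13, EF_Task 3=8) = 13; EF_Task 5 = 13+7 = 20
ES_Task 6 = max(EF_Task 1=13, EF_Task 2=6) = 13; EF_Task 6 = 13+14 = 27
ES_Task 7 = 13; EF_Task 7 = 13+7 = 20
ES_Task 8 = max(EF_Task 2=6, EF_Task 3=8) = 8; EF_Task 8 = 8+4 = 12
ES_Task 9 = 8; EF_Task 9 = 8+8 = 16
ES_Task 10 = max(EF_Task 4=10, EF_Task 5=20, EF_Task 6=27, EF_Task 7=20, EF_Task 8=12, EF_Task 9=16) = 27; EF_Task 10 = 27+4 = 31
Expected project duration μ = 31 days. Critical path: Task 1 → Task 6 → Task 10.

Variance along critical path = 5.444 + 9.000 + 1.000 = 15.444; σ = √15.444 = 3.930 days.
Z = (36 − 31) / 3.930 = 1.272
P(T ≤ 36) = Φ(1.272) ≈ 0.898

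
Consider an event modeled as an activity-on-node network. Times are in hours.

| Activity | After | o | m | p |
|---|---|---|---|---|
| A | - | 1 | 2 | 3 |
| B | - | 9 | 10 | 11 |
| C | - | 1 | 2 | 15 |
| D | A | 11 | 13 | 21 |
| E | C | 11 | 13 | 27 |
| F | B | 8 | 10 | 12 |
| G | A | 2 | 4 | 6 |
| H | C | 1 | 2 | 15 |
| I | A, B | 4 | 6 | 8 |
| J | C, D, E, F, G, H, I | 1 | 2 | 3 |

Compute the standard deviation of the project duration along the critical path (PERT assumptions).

te_A = (1 + 4·2 + 3)/6 = 12/6 = 2; σ²_A = ((3−1)/6)² = 0.111
te_B = (9 + 4·10 + 11)/6 = 60/6 = 10; σ²_B = ((11−9)/6)² = 0.111
te_C = (1 + 4·2 + 15)/6 = 24/6 = 4; σ²_C = ((15−1)/6)² = 5.444
te_D = (11 + 4·13 + 21)/6 = 84/6 = 14; σ²_D = ((21−11)/6)² = 2.778
te_E = (11 + 4·13 + 27)/6 = 90/6 = 15; σ²_E = ((27−11)/6)² = 7.111
te_F = (8 + 4·10 + 12)/6 = 60/6 = 10; σ²_F = ((12−8)/6)² = 0.444
te_G = (2 + 4·4 + 6)/6 = 24/6 = 4; σ²_G = ((6−2)/6)² = 0.444
te_H = (1 + 4·2 + 15)/6 = 24/6 = 4; σ²_H = ((15−1)/6)² = 5.444
te_I = (4 + 4·6 + 8)/6 = 36/6 = 6; σ²_I = ((8−4)/6)² = 0.444
te_J = (1 + 4·2 + 3)/6 = 12/6 = 2; σ²_J = ((3−1)/6)² = 0.111

Forward pass:
ES_A = 0; EF_A = 2
ES_B = 0; EF_B = 10
ES_C = 0; EF_C = 4
ES_D = 2; EF_D = 2+14 = 16
ES_E = 4; EF_E = 4+15 = 19
ES_F = 10; EF_F = 10+10 = 20
ES_G = 2; EF_G = 2+4 = 6
ES_H = 4; EF_H = 4+4 = 8
ES_I = max(EF_A=2, EF_B=10) = 10; EF_I = 10+6 = 16
ES_J = max(EF_C=4, EF_D=16, EF_E=19, EF_F=20, EF_G=6, EF_H=8, EF_I=16) = 20; EF_J = 20+2 = 22
Expected project duration μ = 22 hours. Critical path: B → F → J.

Variance along critical path = 0.111 + 0.444 + 0.111 = 0.667
σ = √0.667 = 0.816 hours

0.82 hours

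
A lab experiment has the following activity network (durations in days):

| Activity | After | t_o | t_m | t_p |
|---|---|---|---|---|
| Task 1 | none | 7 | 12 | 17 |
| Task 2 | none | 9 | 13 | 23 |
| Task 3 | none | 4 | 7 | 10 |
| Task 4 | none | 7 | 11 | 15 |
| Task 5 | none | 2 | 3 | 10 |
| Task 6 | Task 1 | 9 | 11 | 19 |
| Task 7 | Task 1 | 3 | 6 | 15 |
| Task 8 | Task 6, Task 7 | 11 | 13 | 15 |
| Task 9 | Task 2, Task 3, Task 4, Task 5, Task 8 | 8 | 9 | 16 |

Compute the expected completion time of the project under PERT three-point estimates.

47 days

te_Task 1 = (7 + 4·12 + 17)/6 = 72/6 = 12
te_Task 2 = (9 + 4·13 + 23)/6 = 84/6 = 14
te_Task 3 = (4 + 4·7 + 10)/6 = 42/6 = 7
te_Task 4 = (7 + 4·11 + 15)/6 = 66/6 = 11
te_Task 5 = (2 + 4·3 + 10)/6 = 24/6 = 4
te_Task 6 = (9 + 4·11 + 19)/6 = 72/6 = 12
te_Task 7 = (3 + 4·6 + 15)/6 = 42/6 = 7
te_Task 8 = (11 + 4·13 + 15)/6 = 78/6 = 13
te_Task 9 = (8 + 4·9 + 16)/6 = 60/6 = 10

Forward pass:
ES_Task 1 = 0; EF_Task 1 = 12
ES_Task 2 = 0; EF_Task 2 = 14
ES_Task 3 = 0; EF_Task 3 = 7
ES_Task 4 = 0; EF_Task 4 = 11
ES_Task 5 = 0; EF_Task 5 = 4
ES_Task 6 = 12; EF_Task 6 = 12+12 = 24
ES_Task 7 = 12; EF_Task 7 = 12+7 = 19
ES_Task 8 = max(EF_Task 6=24, EF_Task 7=19) = 24; EF_Task 8 = 24+13 = 37
ES_Task 9 = max(EF_Task 2=14, EF_Task 3=7, EF_Task 4=11, EF_Task 5=4, EF_Task 8=37) = 37; EF_Task 9 = 37+10 = 47
Expected project duration μ = 47 days. Critical path: Task 1 → Task 6 → Task 8 → Task 9.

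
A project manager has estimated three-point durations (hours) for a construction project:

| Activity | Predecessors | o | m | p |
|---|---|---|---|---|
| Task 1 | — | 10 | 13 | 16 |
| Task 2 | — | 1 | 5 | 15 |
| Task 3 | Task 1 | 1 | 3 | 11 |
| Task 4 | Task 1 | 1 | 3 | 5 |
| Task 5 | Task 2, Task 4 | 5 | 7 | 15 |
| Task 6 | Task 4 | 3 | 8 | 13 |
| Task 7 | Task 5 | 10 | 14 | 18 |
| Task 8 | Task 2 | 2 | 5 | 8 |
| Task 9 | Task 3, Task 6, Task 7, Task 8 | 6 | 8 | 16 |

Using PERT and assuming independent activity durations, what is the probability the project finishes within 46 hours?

te_Task 1 = (10 + 4·13 + 16)/6 = 78/6 = 13; σ²_Task 1 = ((16−10)/6)² = 1.000
te_Task 2 = (1 + 4·5 + 15)/6 = 36/6 = 6; σ²_Task 2 = ((15−1)/6)² = 5.444
te_Task 3 = (1 + 4·3 + 11)/6 = 24/6 = 4; σ²_Task 3 = ((11−1)/6)² = 2.778
te_Task 4 = (1 + 4·3 + 5)/6 = 18/6 = 3; σ²_Task 4 = ((5−1)/6)² = 0.444
te_Task 5 = (5 + 4·7 + 15)/6 = 48/6 = 8; σ²_Task 5 = ((15−5)/6)² = 2.778
te_Task 6 = (3 + 4·8 + 13)/6 = 48/6 = 8; σ²_Task 6 = ((13−3)/6)² = 2.778
te_Task 7 = (10 + 4·14 + 18)/6 = 84/6 = 14; σ²_Task 7 = ((18−10)/6)² = 1.778
te_Task 8 = (2 + 4·5 + 8)/6 = 30/6 = 5; σ²_Task 8 = ((8−2)/6)² = 1.000
te_Task 9 = (6 + 4·8 + 16)/6 = 54/6 = 9; σ²_Task 9 = ((16−6)/6)² = 2.778

Forward pass:
ES_Task 1 = 0; EF_Task 1 = 13
ES_Task 2 = 0; EF_Task 2 = 6
ES_Task 3 = 13; EF_Task 3 = 13+4 = 17
ES_Task 4 = 13; EF_Task 4 = 13+3 = 16
ES_Task 5 = max(EF_Task 2=6, EF_Task 4=16) = 16; EF_Task 5 = 16+8 = 24
ES_Task 6 = 16; EF_Task 6 = 16+8 = 24
ES_Task 7 = 24; EF_Task 7 = 24+14 = 38
ES_Task 8 = 6; EF_Task 8 = 6+5 = 11
ES_Task 9 = max(EF_Task 3=17, EF_Task 6=24, EF_Task 7=38, EF_Task 8=11) = 38; EF_Task 9 = 38+9 = 47
Expected project duration μ = 47 hours. Critical path: Task 1 → Task 4 → Task 5 → Task 7 → Task 9.

Variance along critical path = 1.000 + 0.444 + 2.778 + 1.778 + 2.778 = 8.778; σ = √8.778 = 2.963 hours.
Z = (46 − 47) / 2.963 = -0.338
P(T ≤ 46) = Φ(-0.338) ≈ 0.368

0.368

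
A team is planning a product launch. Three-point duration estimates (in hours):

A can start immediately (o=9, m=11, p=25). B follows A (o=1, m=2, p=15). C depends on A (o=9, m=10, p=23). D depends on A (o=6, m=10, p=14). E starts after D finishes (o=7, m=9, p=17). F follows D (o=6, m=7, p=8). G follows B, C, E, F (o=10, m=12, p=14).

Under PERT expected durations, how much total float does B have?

te_A = (9 + 4·11 + 25)/6 = 78/6 = 13
te_B = (1 + 4·2 + 15)/6 = 24/6 = 4
te_C = (9 + 4·10 + 23)/6 = 72/6 = 12
te_D = (6 + 4·10 + 14)/6 = 60/6 = 10
te_E = (7 + 4·9 + 17)/6 = 60/6 = 10
te_F = (6 + 4·7 + 8)/6 = 42/6 = 7
te_G = (10 + 4·12 + 14)/6 = 72/6 = 12

Forward pass:
ES_A = 0; EF_A = 13
ES_B = 13; EF_B = 13+4 = 17
ES_C = 13; EF_C = 13+12 = 25
ES_D = 13; EF_D = 13+10 = 23
ES_E = 23; EF_E = 23+10 = 33
ES_F = 23; EF_F = 23+7 = 30
ES_G = max(EF_B=17, EF_C=25, EF_E=33, EF_F=30) = 33; EF_G = 33+12 = 45
Expected project duration μ = 45 hours. Critical path: A → D → E → G.

Backward pass:
LF_G = 45; LS_G = 45−12 = 33
LF_F = LS_G = 33; LS_F = 33−7 = 26
LF_E = LS_G = 33; LS_E = 33−10 = 23
LF_D = min(LS_E=23, LS_F=26) = 23; LS_D = 23−10 = 13
LF_C = LS_G = 33; LS_C = 33−12 = 21
LF_B = LS_G = 33; LS_B = 33−4 = 29
LF_A = min(LS_B=29, LS_C=21, LS_D=13) = 13; LS_A = 13−13 = 0
Slack_B = LS_B − ES_B = 29 − 13 = 16

16 hours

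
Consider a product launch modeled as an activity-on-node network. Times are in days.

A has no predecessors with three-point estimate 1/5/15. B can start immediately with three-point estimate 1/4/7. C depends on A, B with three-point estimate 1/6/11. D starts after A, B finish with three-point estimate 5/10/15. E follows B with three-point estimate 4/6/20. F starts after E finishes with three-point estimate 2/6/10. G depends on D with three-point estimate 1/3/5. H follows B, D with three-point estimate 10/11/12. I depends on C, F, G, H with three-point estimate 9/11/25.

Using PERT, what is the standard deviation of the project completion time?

3.93 days

te_A = (1 + 4·5 + 15)/6 = 36/6 = 6; σ²_A = ((15−1)/6)² = 5.444
te_B = (1 + 4·4 + 7)/6 = 24/6 = 4; σ²_B = ((7−1)/6)² = 1.000
te_C = (1 + 4·6 + 11)/6 = 36/6 = 6; σ²_C = ((11−1)/6)² = 2.778
te_D = (5 + 4·10 + 15)/6 = 60/6 = 10; σ²_D = ((15−5)/6)² = 2.778
te_E = (4 + 4·6 + 20)/6 = 48/6 = 8; σ²_E = ((20−4)/6)² = 7.111
te_F = (2 + 4·6 + 10)/6 = 36/6 = 6; σ²_F = ((10−2)/6)² = 1.778
te_G = (1 + 4·3 + 5)/6 = 18/6 = 3; σ²_G = ((5−1)/6)² = 0.444
te_H = (10 + 4·11 + 12)/6 = 66/6 = 11; σ²_H = ((12−10)/6)² = 0.111
te_I = (9 + 4·11 + 25)/6 = 78/6 = 13; σ²_I = ((25−9)/6)² = 7.111

Forward pass:
ES_A = 0; EF_A = 6
ES_B = 0; EF_B = 4
ES_C = max(EF_A=6, EF_B=4) = 6; EF_C = 6+6 = 12
ES_D = max(EF_A=6, EF_B=4) = 6; EF_D = 6+10 = 16
ES_E = 4; EF_E = 4+8 = 12
ES_F = 12; EF_F = 12+6 = 18
ES_G = 16; EF_G = 16+3 = 19
ES_H = max(EF_B=4, EF_D=16) = 16; EF_H = 16+11 = 27
ES_I = max(EF_C=12, EF_F=18, EF_G=19, EF_H=27) = 27; EF_I = 27+13 = 40
Expected project duration μ = 40 days. Critical path: A → D → H → I.

Variance along critical path = 5.444 + 2.778 + 0.111 + 7.111 = 15.444
σ = √15.444 = 3.930 days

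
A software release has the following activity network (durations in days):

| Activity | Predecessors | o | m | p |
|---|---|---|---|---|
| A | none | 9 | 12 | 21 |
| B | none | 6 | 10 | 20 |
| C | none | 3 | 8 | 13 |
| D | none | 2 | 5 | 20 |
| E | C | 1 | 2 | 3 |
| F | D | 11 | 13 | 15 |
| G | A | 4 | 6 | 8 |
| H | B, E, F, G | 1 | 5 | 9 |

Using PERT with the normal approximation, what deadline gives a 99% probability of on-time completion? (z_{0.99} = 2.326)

32.8 days

te_A = (9 + 4·12 + 21)/6 = 78/6 = 13; σ²_A = ((21−9)/6)² = 4.000
te_B = (6 + 4·10 + 20)/6 = 66/6 = 11; σ²_B = ((20−6)/6)² = 5.444
te_C = (3 + 4·8 + 13)/6 = 48/6 = 8; σ²_C = ((13−3)/6)² = 2.778
te_D = (2 + 4·5 + 20)/6 = 42/6 = 7; σ²_D = ((20−2)/6)² = 9.000
te_E = (1 + 4·2 + 3)/6 = 12/6 = 2; σ²_E = ((3−1)/6)² = 0.111
te_F = (11 + 4·13 + 15)/6 = 78/6 = 13; σ²_F = ((15−11)/6)² = 0.444
te_G = (4 + 4·6 + 8)/6 = 36/6 = 6; σ²_G = ((8−4)/6)² = 0.444
te_H = (1 + 4·5 + 9)/6 = 30/6 = 5; σ²_H = ((9−1)/6)² = 1.778

Forward pass:
ES_A = 0; EF_A = 13
ES_B = 0; EF_B = 11
ES_C = 0; EF_C = 8
ES_D = 0; EF_D = 7
ES_E = 8; EF_E = 8+2 = 10
ES_F = 7; EF_F = 7+13 = 20
ES_G = 13; EF_G = 13+6 = 19
ES_H = max(EF_B=11, EF_E=10, EF_F=20, EF_G=19) = 20; EF_H = 20+5 = 25
Expected project duration μ = 25 days. Critical path: D → F → H.

Variance along critical path = 9.000 + 0.444 + 1.778 = 11.222; σ = 3.350 days.
D = μ + z·σ = 25 + 2.326·3.350 = 32.8 days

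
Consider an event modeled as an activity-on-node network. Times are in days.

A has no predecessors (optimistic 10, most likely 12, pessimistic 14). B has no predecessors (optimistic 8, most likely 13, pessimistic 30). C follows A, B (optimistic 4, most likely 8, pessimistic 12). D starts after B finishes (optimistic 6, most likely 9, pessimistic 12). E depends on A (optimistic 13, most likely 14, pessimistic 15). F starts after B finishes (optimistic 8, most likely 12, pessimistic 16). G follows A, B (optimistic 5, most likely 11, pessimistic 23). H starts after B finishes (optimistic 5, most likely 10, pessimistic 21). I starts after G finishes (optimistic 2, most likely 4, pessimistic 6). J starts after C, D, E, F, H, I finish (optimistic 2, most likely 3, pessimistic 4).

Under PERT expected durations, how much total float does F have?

4 days

te_A = (10 + 4·12 + 14)/6 = 72/6 = 12
te_B = (8 + 4·13 + 30)/6 = 90/6 = 15
te_C = (4 + 4·8 + 12)/6 = 48/6 = 8
te_D = (6 + 4·9 + 12)/6 = 54/6 = 9
te_E = (13 + 4·14 + 15)/6 = 84/6 = 14
te_F = (8 + 4·12 + 16)/6 = 72/6 = 12
te_G = (5 + 4·11 + 23)/6 = 72/6 = 12
te_H = (5 + 4·10 + 21)/6 = 66/6 = 11
te_I = (2 + 4·4 + 6)/6 = 24/6 = 4
te_J = (2 + 4·3 + 4)/6 = 18/6 = 3

Forward pass:
ES_A = 0; EF_A = 12
ES_B = 0; EF_B = 15
ES_C = max(EF_A=12, EF_B=15) = 15; EF_C = 15+8 = 23
ES_D = 15; EF_D = 15+9 = 24
ES_E = 12; EF_E = 12+14 = 26
ES_F = 15; EF_F = 15+12 = 27
ES_G = max(EF_A=12, EF_B=15) = 15; EF_G = 15+12 = 27
ES_H = 15; EF_H = 15+11 = 26
ES_I = 27; EF_I = 27+4 = 31
ES_J = max(EF_C=23, EF_D=24, EF_E=26, EF_F=27, EF_H=26, EF_I=31) = 31; EF_J = 31+3 = 34
Expected project duration μ = 34 days. Critical path: B → G → I → J.

Backward pass:
LF_J = 34; LS_J = 34−3 = 31
LF_I = LS_J = 31; LS_I = 31−4 = 27
LF_H = LS_J = 31; LS_H = 31−11 = 20
LF_G = LS_I = 27; LS_G = 27−12 = 15
LF_F = LS_J = 31; LS_F = 31−12 = 19
LF_E = LS_J = 31; LS_E = 31−14 = 17
LF_D = LS_J = 31; LS_D = 31−9 = 22
LF_C = LS_J = 31; LS_C = 31−8 = 23
LF_B = min(LS_C=23, LS_D=22, LS_F=19, LS_G=15, LS_H=20) = 15; LS_B = 15−15 = 0
LF_A = min(LS_C=23, LS_E=17, LS_G=15) = 15; LS_A = 15−12 = 3
Slack_F = LS_F − ES_F = 19 − 15 = 4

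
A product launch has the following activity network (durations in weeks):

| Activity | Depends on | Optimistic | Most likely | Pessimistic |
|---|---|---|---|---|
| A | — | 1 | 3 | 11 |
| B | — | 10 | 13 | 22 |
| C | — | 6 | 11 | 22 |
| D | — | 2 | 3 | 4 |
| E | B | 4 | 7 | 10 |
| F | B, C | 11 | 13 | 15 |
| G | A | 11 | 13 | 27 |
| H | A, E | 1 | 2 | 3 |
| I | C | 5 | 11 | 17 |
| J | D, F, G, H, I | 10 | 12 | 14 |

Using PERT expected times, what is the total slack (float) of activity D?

24 weeks

te_A = (1 + 4·3 + 11)/6 = 24/6 = 4
te_B = (10 + 4·13 + 22)/6 = 84/6 = 14
te_C = (6 + 4·11 + 22)/6 = 72/6 = 12
te_D = (2 + 4·3 + 4)/6 = 18/6 = 3
te_E = (4 + 4·7 + 10)/6 = 42/6 = 7
te_F = (11 + 4·13 + 15)/6 = 78/6 = 13
te_G = (11 + 4·13 + 27)/6 = 90/6 = 15
te_H = (1 + 4·2 + 3)/6 = 12/6 = 2
te_I = (5 + 4·11 + 17)/6 = 66/6 = 11
te_J = (10 + 4·12 + 14)/6 = 72/6 = 12

Forward pass:
ES_A = 0; EF_A = 4
ES_B = 0; EF_B = 14
ES_C = 0; EF_C = 12
ES_D = 0; EF_D = 3
ES_E = 14; EF_E = 14+7 = 21
ES_F = max(EF_B=14, EF_C=12) = 14; EF_F = 14+13 = 27
ES_G = 4; EF_G = 4+15 = 19
ES_H = max(EF_A=4, EF_E=21) = 21; EF_H = 21+2 = 23
ES_I = 12; EF_I = 12+11 = 23
ES_J = max(EF_D=3, EF_F=27, EF_G=19, EF_H=23, EF_I=23) = 27; EF_J = 27+12 = 39
Expected project duration μ = 39 weeks. Critical path: B → F → J.

Backward pass:
LF_J = 39; LS_J = 39−12 = 27
LF_I = LS_J = 27; LS_I = 27−11 = 16
LF_H = LS_J = 27; LS_H = 27−2 = 25
LF_G = LS_J = 27; LS_G = 27−15 = 12
LF_F = LS_J = 27; LS_F = 27−13 = 14
LF_E = LS_H = 25; LS_E = 25−7 = 18
LF_D = LS_J = 27; LS_D = 27−3 = 24
LF_C = min(LS_F=14, LS_I=16) = 14; LS_C = 14−12 = 2
LF_B = min(LS_E=18, LS_F=14) = 14; LS_B = 14−14 = 0
LF_A = min(LS_G=12, LS_H=25) = 12; LS_A = 12−4 = 8
Slack_D = LS_D − ES_D = 24 − 0 = 24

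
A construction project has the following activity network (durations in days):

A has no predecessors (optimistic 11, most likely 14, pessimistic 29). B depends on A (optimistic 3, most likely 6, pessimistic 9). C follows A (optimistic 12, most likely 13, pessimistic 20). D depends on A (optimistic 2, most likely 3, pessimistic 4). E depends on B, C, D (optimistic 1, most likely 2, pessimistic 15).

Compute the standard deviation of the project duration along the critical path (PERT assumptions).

te_A = (11 + 4·14 + 29)/6 = 96/6 = 16; σ²_A = ((29−11)/6)² = 9.000
te_B = (3 + 4·6 + 9)/6 = 36/6 = 6; σ²_B = ((9−3)/6)² = 1.000
te_C = (12 + 4·13 + 20)/6 = 84/6 = 14; σ²_C = ((20−12)/6)² = 1.778
te_D = (2 + 4·3 + 4)/6 = 18/6 = 3; σ²_D = ((4−2)/6)² = 0.111
te_E = (1 + 4·2 + 15)/6 = 24/6 = 4; σ²_E = ((15−1)/6)² = 5.444

Forward pass:
ES_A = 0; EF_A = 16
ES_B = 16; EF_B = 16+6 = 22
ES_C = 16; EF_C = 16+14 = 30
ES_D = 16; EF_D = 16+3 = 19
ES_E = max(EF_B=22, EF_C=30, EF_D=19) = 30; EF_E = 30+4 = 34
Expected project duration μ = 34 days. Critical path: A → C → E.

Variance along critical path = 9.000 + 1.778 + 5.444 = 16.222
σ = √16.222 = 4.028 days

4.03 days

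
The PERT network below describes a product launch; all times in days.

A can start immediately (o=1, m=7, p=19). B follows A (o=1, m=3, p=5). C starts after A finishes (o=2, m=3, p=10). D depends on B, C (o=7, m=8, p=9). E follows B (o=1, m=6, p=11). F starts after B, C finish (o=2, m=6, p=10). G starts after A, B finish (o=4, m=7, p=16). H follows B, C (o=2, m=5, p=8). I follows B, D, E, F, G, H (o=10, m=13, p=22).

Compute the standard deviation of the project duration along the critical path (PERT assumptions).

te_A = (1 + 4·7 + 19)/6 = 48/6 = 8; σ²_A = ((19−1)/6)² = 9.000
te_B = (1 + 4·3 + 5)/6 = 18/6 = 3; σ²_B = ((5−1)/6)² = 0.444
te_C = (2 + 4·3 + 10)/6 = 24/6 = 4; σ²_C = ((10−2)/6)² = 1.778
te_D = (7 + 4·8 + 9)/6 = 48/6 = 8; σ²_D = ((9−7)/6)² = 0.111
te_E = (1 + 4·6 + 11)/6 = 36/6 = 6; σ²_E = ((11−1)/6)² = 2.778
te_F = (2 + 4·6 + 10)/6 = 36/6 = 6; σ²_F = ((10−2)/6)² = 1.778
te_G = (4 + 4·7 + 16)/6 = 48/6 = 8; σ²_G = ((16−4)/6)² = 4.000
te_H = (2 + 4·5 + 8)/6 = 30/6 = 5; σ²_H = ((8−2)/6)² = 1.000
te_I = (10 + 4·13 + 22)/6 = 84/6 = 14; σ²_I = ((22−10)/6)² = 4.000

Forward pass:
ES_A = 0; EF_A = 8
ES_B = 8; EF_B = 8+3 = 11
ES_C = 8; EF_C = 8+4 = 12
ES_D = max(EF_B=11, EF_C=12) = 12; EF_D = 12+8 = 20
ES_E = 11; EF_E = 11+6 = 17
ES_F = max(EF_B=11, EF_C=12) = 12; EF_F = 12+6 = 18
ES_G = max(EF_A=8, EF_B=11) = 11; EF_G = 11+8 = 19
ES_H = max(EF_B=11, EF_C=12) = 12; EF_H = 12+5 = 17
ES_I = max(EF_B=11, EF_D=20, EF_E=17, EF_F=18, EF_G=19, EF_H=17) = 20; EF_I = 20+14 = 34
Expected project duration μ = 34 days. Critical path: A → C → D → I.

Variance along critical path = 9.000 + 1.778 + 0.111 + 4.000 = 14.889
σ = √14.889 = 3.859 days

3.86 days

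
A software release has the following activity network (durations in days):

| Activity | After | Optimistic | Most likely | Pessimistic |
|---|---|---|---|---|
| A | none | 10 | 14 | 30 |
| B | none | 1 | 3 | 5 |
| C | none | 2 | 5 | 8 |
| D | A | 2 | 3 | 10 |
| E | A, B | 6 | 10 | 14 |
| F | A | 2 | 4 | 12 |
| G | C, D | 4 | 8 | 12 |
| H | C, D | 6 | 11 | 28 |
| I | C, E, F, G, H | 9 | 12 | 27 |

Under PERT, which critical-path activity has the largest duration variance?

te_A = (10 + 4·14 + 30)/6 = 96/6 = 16; σ²_A = ((30−10)/6)² = 11.111
te_B = (1 + 4·3 + 5)/6 = 18/6 = 3; σ²_B = ((5−1)/6)² = 0.444
te_C = (2 + 4·5 + 8)/6 = 30/6 = 5; σ²_C = ((8−2)/6)² = 1.000
te_D = (2 + 4·3 + 10)/6 = 24/6 = 4; σ²_D = ((10−2)/6)² = 1.778
te_E = (6 + 4·10 + 14)/6 = 60/6 = 10; σ²_E = ((14−6)/6)² = 1.778
te_F = (2 + 4·4 + 12)/6 = 30/6 = 5; σ²_F = ((12−2)/6)² = 2.778
te_G = (4 + 4·8 + 12)/6 = 48/6 = 8; σ²_G = ((12−4)/6)² = 1.778
te_H = (6 + 4·11 + 28)/6 = 78/6 = 13; σ²_H = ((28−6)/6)² = 13.444
te_I = (9 + 4·12 + 27)/6 = 84/6 = 14; σ²_I = ((27−9)/6)² = 9.000

Forward pass:
ES_A = 0; EF_A = 16
ES_B = 0; EF_B = 3
ES_C = 0; EF_C = 5
ES_D = 16; EF_D = 16+4 = 20
ES_E = max(EF_A=16, EF_B=3) = 16; EF_E = 16+10 = 26
ES_F = 16; EF_F = 16+5 = 21
ES_G = max(EF_C=5, EF_D=20) = 20; EF_G = 20+8 = 28
ES_H = max(EF_C=5, EF_D=20) = 20; EF_H = 20+13 = 33
ES_I = max(EF_C=5, EF_E=26, EF_F=21, EF_G=28, EF_H=33) = 33; EF_I = 33+14 = 47
Expected project duration μ = 47 days. Critical path: A → D → H → I.

Variances on critical path: σ²_A=11.111, σ²_D=1.778, σ²_H=13.444, σ²_I=9.000.
Largest is σ²_H = 13.444.

H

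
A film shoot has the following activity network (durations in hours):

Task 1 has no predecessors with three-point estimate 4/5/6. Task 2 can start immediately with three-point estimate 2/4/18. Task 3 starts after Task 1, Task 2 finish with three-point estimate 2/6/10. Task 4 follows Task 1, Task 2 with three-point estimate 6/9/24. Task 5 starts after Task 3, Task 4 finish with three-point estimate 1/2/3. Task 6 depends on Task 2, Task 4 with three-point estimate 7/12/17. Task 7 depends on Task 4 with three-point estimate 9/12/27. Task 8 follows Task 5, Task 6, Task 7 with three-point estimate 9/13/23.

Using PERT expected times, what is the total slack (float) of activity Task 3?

17 hours

te_Task 1 = (4 + 4·5 + 6)/6 = 30/6 = 5
te_Task 2 = (2 + 4·4 + 18)/6 = 36/6 = 6
te_Task 3 = (2 + 4·6 + 10)/6 = 36/6 = 6
te_Task 4 = (6 + 4·9 + 24)/6 = 66/6 = 11
te_Task 5 = (1 + 4·2 + 3)/6 = 12/6 = 2
te_Task 6 = (7 + 4·12 + 17)/6 = 72/6 = 12
te_Task 7 = (9 + 4·12 + 27)/6 = 84/6 = 14
te_Task 8 = (9 + 4·13 + 23)/6 = 84/6 = 14

Forward pass:
ES_Task 1 = 0; EF_Task 1 = 5
ES_Task 2 = 0; EF_Task 2 = 6
ES_Task 3 = max(EF_Task 1=5, EF_Task 2=6) = 6; EF_Task 3 = 6+6 = 12
ES_Task 4 = max(EF_Task 1=5, EF_Task 2=6) = 6; EF_Task 4 = 6+11 = 17
ES_Task 5 = max(EF_Task 3=12, EF_Task 4=17) = 17; EF_Task 5 = 17+2 = 19
ES_Task 6 = max(EF_Task 2=6, EF_Task 4=17) = 17; EF_Task 6 = 17+12 = 29
ES_Task 7 = 17; EF_Task 7 = 17+14 = 31
ES_Task 8 = max(EF_Task 5=19, EF_Task 6=29, EF_Task 7=31) = 31; EF_Task 8 = 31+14 = 45
Expected project duration μ = 45 hours. Critical path: Task 2 → Task 4 → Task 7 → Task 8.

Backward pass:
LF_Task 8 = 45; LS_Task 8 = 45−14 = 31
LF_Task 7 = LS_Task 8 = 31; LS_Task 7 = 31−14 = 17
LF_Task 6 = LS_Task 8 = 31; LS_Task 6 = 31−12 = 19
LF_Task 5 = LS_Task 8 = 31; LS_Task 5 = 31−2 = 29
LF_Task 4 = min(LS_Task 5=29, LS_Task 6=19, LS_Task 7=17) = 17; LS_Task 4 = 17−11 = 6
LF_Task 3 = LS_Task 5 = 29; LS_Task 3 = 29−6 = 23
LF_Task 2 = min(LS_Task 3=23, LS_Task 4=6, LS_Task 6=19) = 6; LS_Task 2 = 6−6 = 0
LF_Task 1 = min(LS_Task 3=23, LS_Task 4=6) = 6; LS_Task 1 = 6−5 = 1
Slack_Task 3 = LS_Task 3 − ES_Task 3 = 23 − 6 = 17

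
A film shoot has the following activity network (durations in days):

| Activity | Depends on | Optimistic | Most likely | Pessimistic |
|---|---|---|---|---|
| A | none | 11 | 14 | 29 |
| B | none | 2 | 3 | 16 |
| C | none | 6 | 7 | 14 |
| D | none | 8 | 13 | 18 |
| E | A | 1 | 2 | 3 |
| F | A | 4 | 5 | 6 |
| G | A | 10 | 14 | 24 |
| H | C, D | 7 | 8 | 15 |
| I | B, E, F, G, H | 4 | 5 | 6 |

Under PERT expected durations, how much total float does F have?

10 days

te_A = (11 + 4·14 + 29)/6 = 96/6 = 16
te_B = (2 + 4·3 + 16)/6 = 30/6 = 5
te_C = (6 + 4·7 + 14)/6 = 48/6 = 8
te_D = (8 + 4·13 + 18)/6 = 78/6 = 13
te_E = (1 + 4·2 + 3)/6 = 12/6 = 2
te_F = (4 + 4·5 + 6)/6 = 30/6 = 5
te_G = (10 + 4·14 + 24)/6 = 90/6 = 15
te_H = (7 + 4·8 + 15)/6 = 54/6 = 9
te_I = (4 + 4·5 + 6)/6 = 30/6 = 5

Forward pass:
ES_A = 0; EF_A = 16
ES_B = 0; EF_B = 5
ES_C = 0; EF_C = 8
ES_D = 0; EF_D = 13
ES_E = 16; EF_E = 16+2 = 18
ES_F = 16; EF_F = 16+5 = 21
ES_G = 16; EF_G = 16+15 = 31
ES_H = max(EF_C=8, EF_D=13) = 13; EF_H = 13+9 = 22
ES_I = max(EF_B=5, EF_E=18, EF_F=21, EF_G=31, EF_H=22) = 31; EF_I = 31+5 = 36
Expected project duration μ = 36 days. Critical path: A → G → I.

Backward pass:
LF_I = 36; LS_I = 36−5 = 31
LF_H = LS_I = 31; LS_H = 31−9 = 22
LF_G = LS_I = 31; LS_G = 31−15 = 16
LF_F = LS_I = 31; LS_F = 31−5 = 26
LF_E = LS_I = 31; LS_E = 31−2 = 29
LF_D = LS_H = 22; LS_D = 22−13 = 9
LF_C = LS_H = 22; LS_C = 22−8 = 14
LF_B = LS_I = 31; LS_B = 31−5 = 26
LF_A = min(LS_E=29, LS_F=26, LS_G=16) = 16; LS_A = 16−16 = 0
Slack_F = LS_F − ES_F = 26 − 16 = 10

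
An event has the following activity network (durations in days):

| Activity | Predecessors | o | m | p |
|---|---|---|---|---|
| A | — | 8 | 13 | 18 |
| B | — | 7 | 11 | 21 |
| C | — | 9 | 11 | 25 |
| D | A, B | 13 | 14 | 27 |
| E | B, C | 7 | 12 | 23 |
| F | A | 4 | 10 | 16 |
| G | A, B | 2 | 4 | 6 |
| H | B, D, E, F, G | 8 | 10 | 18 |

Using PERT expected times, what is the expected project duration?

40 days

te_A = (8 + 4·13 + 18)/6 = 78/6 = 13
te_B = (7 + 4·11 + 21)/6 = 72/6 = 12
te_C = (9 + 4·11 + 25)/6 = 78/6 = 13
te_D = (13 + 4·14 + 27)/6 = 96/6 = 16
te_E = (7 + 4·12 + 23)/6 = 78/6 = 13
te_F = (4 + 4·10 + 16)/6 = 60/6 = 10
te_G = (2 + 4·4 + 6)/6 = 24/6 = 4
te_H = (8 + 4·10 + 18)/6 = 66/6 = 11

Forward pass:
ES_A = 0; EF_A = 13
ES_B = 0; EF_B = 12
ES_C = 0; EF_C = 13
ES_D = max(EF_A=13, EF_B=12) = 13; EF_D = 13+16 = 29
ES_E = max(EF_B=12, EF_C=13) = 13; EF_E = 13+13 = 26
ES_F = 13; EF_F = 13+10 = 23
ES_G = max(EF_A=13, EF_B=12) = 13; EF_G = 13+4 = 17
ES_H = max(EF_B=12, EF_D=29, EF_E=26, EF_F=23, EF_G=17) = 29; EF_H = 29+11 = 40
Expected project duration μ = 40 days. Critical path: A → D → H.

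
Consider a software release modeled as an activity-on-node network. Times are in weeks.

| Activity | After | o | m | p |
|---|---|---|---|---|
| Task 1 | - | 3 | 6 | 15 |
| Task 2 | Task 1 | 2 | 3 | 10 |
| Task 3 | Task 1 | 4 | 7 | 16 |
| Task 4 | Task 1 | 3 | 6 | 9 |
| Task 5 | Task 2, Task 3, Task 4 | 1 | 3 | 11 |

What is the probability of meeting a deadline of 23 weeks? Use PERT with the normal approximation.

0.888

te_Task 1 = (3 + 4·6 + 15)/6 = 42/6 = 7; σ²_Task 1 = ((15−3)/6)² = 4.000
te_Task 2 = (2 + 4·3 + 10)/6 = 24/6 = 4; σ²_Task 2 = ((10−2)/6)² = 1.778
te_Task 3 = (4 + 4·7 + 16)/6 = 48/6 = 8; σ²_Task 3 = ((16−4)/6)² = 4.000
te_Task 4 = (3 + 4·6 + 9)/6 = 36/6 = 6; σ²_Task 4 = ((9−3)/6)² = 1.000
te_Task 5 = (1 + 4·3 + 11)/6 = 24/6 = 4; σ²_Task 5 = ((11−1)/6)² = 2.778

Forward pass:
ES_Task 1 = 0; EF_Task 1 = 7
ES_Task 2 = 7; EF_Task 2 = 7+4 = 11
ES_Task 3 = 7; EF_Task 3 = 7+8 = 15
ES_Task 4 = 7; EF_Task 4 = 7+6 = 13
ES_Task 5 = max(EF_Task 2=11, EF_Task 3=15, EF_Task 4=13) = 15; EF_Task 5 = 15+4 = 19
Expected project duration μ = 19 weeks. Critical path: Task 1 → Task 3 → Task 5.

Variance along critical path = 4.000 + 4.000 + 2.778 = 10.778; σ = √10.778 = 3.283 weeks.
Z = (23 − 19) / 3.283 = 1.218
P(T ≤ 23) = Φ(1.218) ≈ 0.888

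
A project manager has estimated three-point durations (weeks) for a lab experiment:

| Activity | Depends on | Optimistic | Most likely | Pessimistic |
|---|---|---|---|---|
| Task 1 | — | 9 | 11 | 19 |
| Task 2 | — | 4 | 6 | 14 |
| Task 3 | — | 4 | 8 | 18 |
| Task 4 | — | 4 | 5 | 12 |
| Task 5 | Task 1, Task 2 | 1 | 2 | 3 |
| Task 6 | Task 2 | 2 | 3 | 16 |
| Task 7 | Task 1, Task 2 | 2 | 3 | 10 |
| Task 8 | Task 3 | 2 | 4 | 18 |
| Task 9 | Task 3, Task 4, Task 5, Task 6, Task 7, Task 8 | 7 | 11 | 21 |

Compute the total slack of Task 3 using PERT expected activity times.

1 weeks

te_Task 1 = (9 + 4·11 + 19)/6 = 72/6 = 12
te_Task 2 = (4 + 4·6 + 14)/6 = 42/6 = 7
te_Task 3 = (4 + 4·8 + 18)/6 = 54/6 = 9
te_Task 4 = (4 + 4·5 + 12)/6 = 36/6 = 6
te_Task 5 = (1 + 4·2 + 3)/6 = 12/6 = 2
te_Task 6 = (2 + 4·3 + 16)/6 = 30/6 = 5
te_Task 7 = (2 + 4·3 + 10)/6 = 24/6 = 4
te_Task 8 = (2 + 4·4 + 18)/6 = 36/6 = 6
te_Task 9 = (7 + 4·11 + 21)/6 = 72/6 = 12

Forward pass:
ES_Task 1 = 0; EF_Task 1 = 12
ES_Task 2 = 0; EF_Task 2 = 7
ES_Task 3 = 0; EF_Task 3 = 9
ES_Task 4 = 0; EF_Task 4 = 6
ES_Task 5 = max(EF_Task 1=12, EF_Task 2=7) = 12; EF_Task 5 = 12+2 = 14
ES_Task 6 = 7; EF_Task 6 = 7+5 = 12
ES_Task 7 = max(EF_Task 1=12, EF_Task 2=7) = 12; EF_Task 7 = 12+4 = 16
ES_Task 8 = 9; EF_Task 8 = 9+6 = 15
ES_Task 9 = max(EF_Task 3=9, EF_Task 4=6, EF_Task 5=14, EF_Task 6=12, EF_Task 7=16, EF_Task 8=15) = 16; EF_Task 9 = 16+12 = 28
Expected project duration μ = 28 weeks. Critical path: Task 1 → Task 7 → Task 9.

Backward pass:
LF_Task 9 = 28; LS_Task 9 = 28−12 = 16
LF_Task 8 = LS_Task 9 = 16; LS_Task 8 = 16−6 = 10
LF_Task 7 = LS_Task 9 = 16; LS_Task 7 = 16−4 = 12
LF_Task 6 = LS_Task 9 = 16; LS_Task 6 = 16−5 = 11
LF_Task 5 = LS_Task 9 = 16; LS_Task 5 = 16−2 = 14
LF_Task 4 = LS_Task 9 = 16; LS_Task 4 = 16−6 = 10
LF_Task 3 = min(LS_Task 8=10, LS_Task 9=16) = 10; LS_Task 3 = 10−9 = 1
LF_Task 2 = min(LS_Task 5=14, LS_Task 6=11, LS_Task 7=12) = 11; LS_Task 2 = 11−7 = 4
LF_Task 1 = min(LS_Task 5=14, LS_Task 7=12) = 12; LS_Task 1 = 12−12 = 0
Slack_Task 3 = LS_Task 3 − ES_Task 3 = 1 − 0 = 1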